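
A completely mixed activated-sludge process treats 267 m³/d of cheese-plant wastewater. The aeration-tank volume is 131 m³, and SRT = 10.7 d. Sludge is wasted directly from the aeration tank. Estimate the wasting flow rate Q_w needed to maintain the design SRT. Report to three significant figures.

Q_w ≈ 12.2 m³/d

With mixed-liquor wasting, θ_c = V/Q_w, so Q_w = V/θ_c = 131.0/10.7 = 12.24 m³/d.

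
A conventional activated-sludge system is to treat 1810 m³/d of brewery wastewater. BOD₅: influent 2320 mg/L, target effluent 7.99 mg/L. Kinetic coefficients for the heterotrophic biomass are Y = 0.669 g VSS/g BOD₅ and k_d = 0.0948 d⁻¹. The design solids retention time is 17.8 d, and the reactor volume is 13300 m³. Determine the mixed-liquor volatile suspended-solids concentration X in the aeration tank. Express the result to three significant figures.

Solving the biomass balance for X: X = Y Q (S₀−S) θ_c / [V (1+k_d θ_c)] = 0.669 × 1810 × (2320 − 7.99) × 17.8 / [13300 × (1 + 0.0948 × 17.8)] = 1394 mg/L.

X ≈ 1390 mg/L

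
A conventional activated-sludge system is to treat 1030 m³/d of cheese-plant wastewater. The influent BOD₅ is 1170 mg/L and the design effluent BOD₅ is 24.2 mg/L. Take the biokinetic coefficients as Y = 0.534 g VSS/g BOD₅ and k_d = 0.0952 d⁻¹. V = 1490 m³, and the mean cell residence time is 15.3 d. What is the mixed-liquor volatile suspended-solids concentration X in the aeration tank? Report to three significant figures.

X ≈ 2630 mg/L

X = Y·Q·ΔS·θ_c / [V·(1 + k_d θ_c)] = 0.534 × 1030 × (1170 − 24.2) × 15.3 / [1490 × (1 + 0.0952 × 15.3)] = 2634 mg/L.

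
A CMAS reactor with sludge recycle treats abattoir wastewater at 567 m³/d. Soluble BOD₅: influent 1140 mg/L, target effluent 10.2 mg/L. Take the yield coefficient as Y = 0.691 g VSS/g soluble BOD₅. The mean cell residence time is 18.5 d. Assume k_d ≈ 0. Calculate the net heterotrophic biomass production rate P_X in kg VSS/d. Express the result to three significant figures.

No decay correction is needed, so Y_obs = Y = 0.691.
Substrate removed = Q·(S₀ − S) = 567 m³/d × (1140 − 10.2) g/m³ = 6.41×10^5 g/d = 640.6 kg/d.
P_X = Y_obs · Q(S₀ − S) = 0.6910 × 640.6 = 442.7 kg VSS/d.

P_X ≈ 443 kg VSS/d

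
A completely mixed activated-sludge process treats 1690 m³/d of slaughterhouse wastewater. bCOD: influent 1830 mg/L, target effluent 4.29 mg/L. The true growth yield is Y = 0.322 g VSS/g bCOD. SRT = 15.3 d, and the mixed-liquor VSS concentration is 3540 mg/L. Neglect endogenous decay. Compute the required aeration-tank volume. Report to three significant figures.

V ≈ 4290 m³

V·X = Y·Q·ΔS·θ_c gives V = 0.322 × 1690 × (1830 − 4.29) × 15.3 / 3540 = 4294 m³.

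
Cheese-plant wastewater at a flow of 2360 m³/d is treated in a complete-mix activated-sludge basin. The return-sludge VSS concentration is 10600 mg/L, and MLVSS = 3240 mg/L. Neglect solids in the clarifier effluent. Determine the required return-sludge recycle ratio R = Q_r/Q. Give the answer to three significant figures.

Mass balance around the secondary clarifier (neglecting effluent solids): R = X / (X_r − X) = 3240 / (10600 − 3240) = 0.4402.

R ≈ 0.440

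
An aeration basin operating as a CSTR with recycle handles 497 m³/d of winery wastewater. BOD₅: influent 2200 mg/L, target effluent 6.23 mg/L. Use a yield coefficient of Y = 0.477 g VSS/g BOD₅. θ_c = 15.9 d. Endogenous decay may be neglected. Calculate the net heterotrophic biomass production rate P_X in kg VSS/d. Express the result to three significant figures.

Since k_d ≈ 0, Y_obs = Y = 0.477 g VSS/g BOD₅.
Substrate removed = Q·(S₀ − S) = 497 m³/d × (2200 − 6.23) g/m³ = 1.09×10^6 g/d = 1090 kg/d.
Net biomass production P_X = Y_obs × Q·(S₀ − S) = 0.4770 × 1090 = 520.1 kg VSS/d.

P_X ≈ 520 kg VSS/d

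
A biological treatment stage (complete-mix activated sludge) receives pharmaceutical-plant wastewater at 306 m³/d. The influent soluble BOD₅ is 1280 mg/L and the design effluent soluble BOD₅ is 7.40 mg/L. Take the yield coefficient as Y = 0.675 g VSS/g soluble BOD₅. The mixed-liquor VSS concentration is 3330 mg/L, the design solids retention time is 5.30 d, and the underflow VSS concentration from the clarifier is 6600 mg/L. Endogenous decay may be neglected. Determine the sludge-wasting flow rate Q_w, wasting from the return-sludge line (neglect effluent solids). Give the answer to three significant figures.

Biomass mass balance (decay neglected): V·X = Y·Q·(S₀ − S)·θ_c, so V = 0.675 × 306 × (1280 − 7.40) × 5.30 / 3330 = 418.4 m³.
Wasting from the return line (neglecting effluent solids): Q_w = V·X / (θ_c·X_r) = 418.4 × 3330 / (5.30 × 6600) = 39.83 m³/d.

Q_w ≈ 39.8 m³/d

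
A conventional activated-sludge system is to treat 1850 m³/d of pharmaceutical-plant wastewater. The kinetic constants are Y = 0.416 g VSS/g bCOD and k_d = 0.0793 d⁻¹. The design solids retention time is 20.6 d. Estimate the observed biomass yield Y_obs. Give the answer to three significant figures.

Y_obs ≈ 0.158 g VSS/g bCOD

Correct the yield for decay: Y_obs = Y/(1 + k_d θ_c) = 0.416 / (1 + 0.0793 × 20.6) = 0.416 / 2.634 = 0.1580.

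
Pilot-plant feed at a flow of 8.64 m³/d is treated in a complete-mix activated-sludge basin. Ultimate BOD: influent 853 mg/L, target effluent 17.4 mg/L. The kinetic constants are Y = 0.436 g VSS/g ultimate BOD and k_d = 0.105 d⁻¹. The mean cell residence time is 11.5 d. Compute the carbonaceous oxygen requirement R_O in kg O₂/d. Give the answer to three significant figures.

Observed yield with endogenous decay: Y_obs = Y / (1 + k_d·θ_c) = 0.436 / (1 + 0.105 × 11.5) = 0.436 / 2.208 = 0.1975 g VSS/g ultimate BOD.
Substrate removed = Q·(S₀ − S) = 8.64 m³/d × (853 − 17.4) g/m³ = 7.22×10^3 g/d = 7.220 kg/d.
P_X = Y_obs·Q·(S₀ − S) = 0.1975 × 7.220 = 1.426 kg VSS/d.
R_O = Q·(S₀ − S) − 1.42·P_X = 7.220 − 1.42 × 1.426 = 5.195 kg O₂/d.

R_O ≈ 5.19 kg O₂/d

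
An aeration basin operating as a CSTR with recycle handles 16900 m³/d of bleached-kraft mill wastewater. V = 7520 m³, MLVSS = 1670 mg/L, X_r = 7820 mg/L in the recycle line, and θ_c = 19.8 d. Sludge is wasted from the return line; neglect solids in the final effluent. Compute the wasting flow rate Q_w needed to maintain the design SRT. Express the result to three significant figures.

Q_w ≈ 81.1 m³/d

Wasting from the return line (neglecting effluent solids): Q_w = V·X / (θ_c·X_r) = 7520 × 1670 / (19.8 × 7820) = 81.11 m³/d.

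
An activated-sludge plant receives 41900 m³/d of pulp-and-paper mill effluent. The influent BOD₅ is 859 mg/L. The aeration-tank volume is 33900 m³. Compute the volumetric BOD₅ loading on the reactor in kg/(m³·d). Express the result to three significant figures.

L_v ≈ 1.06 kg BOD₅/(m³·d)

Volumetric loading L_v = Q·S₀ / V = 41900 × 859 g/m³ / 33900 m³ = 1062 g/(m³·d) = 1.062 kg BOD₅/(m³·d).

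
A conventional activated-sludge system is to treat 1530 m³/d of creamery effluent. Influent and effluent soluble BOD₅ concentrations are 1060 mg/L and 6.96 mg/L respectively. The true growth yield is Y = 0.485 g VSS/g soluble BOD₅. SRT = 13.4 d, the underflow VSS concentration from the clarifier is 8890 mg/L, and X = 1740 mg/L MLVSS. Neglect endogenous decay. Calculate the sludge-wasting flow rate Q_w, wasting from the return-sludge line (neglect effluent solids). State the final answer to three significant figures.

Q_w ≈ 87.9 m³/d

V·X = Y·Q·ΔS·θ_c gives V = 0.485 × 1530 × (1060 − 6.96) × 13.4 / 1740 = 6018 m³.
Q_w = (V·X)/(θ_c X_r) = 6018 × 1740 / (13.4 × 8890) = 87.90 m³/d.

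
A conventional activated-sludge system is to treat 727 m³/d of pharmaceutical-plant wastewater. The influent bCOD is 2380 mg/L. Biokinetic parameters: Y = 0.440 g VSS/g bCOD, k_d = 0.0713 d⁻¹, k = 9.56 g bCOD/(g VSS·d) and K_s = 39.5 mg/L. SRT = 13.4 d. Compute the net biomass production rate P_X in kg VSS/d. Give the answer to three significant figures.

For a completely mixed reactor with recycle the Lawrence–McCarty relation gives S = K_s·(1 + k_d·θ_c) / [θ_c·(Y·k − k_d) − 1] = 39.5 × (1 + 0.0713 × 13.4) / [13.4 × (0.440 × 9.56 − 0.0713) − 1] = 77.24 / 54.41 = 1.420 mg/L.
Y_obs = Y / (1 + k_d θ_c) = 0.440 / (1 + 0.0713 × 13.4) = 0.440 / 1.955 = 0.2250.
Q·(S₀ − S) = 727 × (2380 − 1.42) × 10⁻³ = 1729 kg/d removed.
Net biomass production P_X = Y_obs × Q·(S₀ − S) = 0.2250 × 1729 = 389.1 kg VSS/d.

P_X ≈ 389 kg VSS/d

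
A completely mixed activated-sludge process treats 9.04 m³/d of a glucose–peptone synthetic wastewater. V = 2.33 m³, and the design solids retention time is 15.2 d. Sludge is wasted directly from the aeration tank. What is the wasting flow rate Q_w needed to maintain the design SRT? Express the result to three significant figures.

Q_w ≈ 0.153 m³/d

With mixed-liquor wasting, θ_c = V/Q_w, so Q_w = V/θ_c = 2.330/15.2 = 0.1533 m³/d.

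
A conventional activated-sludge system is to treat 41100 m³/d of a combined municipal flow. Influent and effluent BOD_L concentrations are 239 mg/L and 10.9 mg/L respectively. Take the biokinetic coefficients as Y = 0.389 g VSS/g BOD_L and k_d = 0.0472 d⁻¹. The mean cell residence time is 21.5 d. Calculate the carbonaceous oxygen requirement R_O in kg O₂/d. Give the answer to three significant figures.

Observed yield with endogenous decay: Y_obs = Y / (1 + k_d·θ_c) = 0.389 / (1 + 0.0472 × 21.5) = 0.389 / 2.015 = 0.1931 g VSS/g BOD_L.
Q·(S₀ − S) = 41100 × (239 − 10.9) × 10⁻³ = 9375 kg/d removed.
P_X = Y_obs·Q·(S₀ − S) = 0.1931 × 9375 = 1810 kg VSS/d.
Carbonaceous O₂ demand = substrate oxidised − cell-mass equivalent = 9375 − 1.42 × 1810 = 6805 kg O₂/d.

R_O ≈ 6800 kg O₂/d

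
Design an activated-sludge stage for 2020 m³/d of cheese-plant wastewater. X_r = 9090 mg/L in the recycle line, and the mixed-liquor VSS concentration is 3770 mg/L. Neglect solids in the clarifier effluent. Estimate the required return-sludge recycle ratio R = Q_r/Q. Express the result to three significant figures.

Solids balance on the clarifier gives (1+R)X = R·X_r, so R = X/(X_r − X) = 3770 / (9090 − 3770) = 0.7086.

R ≈ 0.709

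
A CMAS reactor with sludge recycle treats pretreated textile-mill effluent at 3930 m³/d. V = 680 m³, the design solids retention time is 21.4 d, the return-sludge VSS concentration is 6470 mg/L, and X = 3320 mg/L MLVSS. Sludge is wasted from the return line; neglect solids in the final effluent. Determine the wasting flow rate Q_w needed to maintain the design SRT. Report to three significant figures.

Q_w ≈ 16.3 m³/d

θ_c = V·X/(Q_w·X_r) when wasting from the recycle, so Q_w = V·X/(θ_c·X_r) = 680.0 × 3320 / (21.4 × 6470) = 16.31 m³/d.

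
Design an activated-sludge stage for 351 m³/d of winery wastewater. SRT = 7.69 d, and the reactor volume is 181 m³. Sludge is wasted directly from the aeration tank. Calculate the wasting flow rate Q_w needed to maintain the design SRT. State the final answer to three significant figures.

Q_w ≈ 23.5 m³/d

Wasting from the aeration tank: Q_w = V / θ_c = 181.0 / 7.69 = 23.54 m³/d.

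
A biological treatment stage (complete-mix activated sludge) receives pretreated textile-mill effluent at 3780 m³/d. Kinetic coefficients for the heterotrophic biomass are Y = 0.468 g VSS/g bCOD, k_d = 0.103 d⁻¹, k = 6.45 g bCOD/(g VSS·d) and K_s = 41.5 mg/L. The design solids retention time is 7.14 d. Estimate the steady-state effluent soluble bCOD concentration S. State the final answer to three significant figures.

For a completely mixed reactor with recycle the Lawrence–McCarty relation gives S = K_s·(1 + k_d·θ_c) / [θ_c·(Y·k − k_d) − 1] = 41.5 × (1 + 0.103 × 7.14) / [7.14 × (0.468 × 6.45 − 0.103) − 1] = 72.02 / 19.82 = 3.634 mg/L.

S ≈ 3.63 mg/L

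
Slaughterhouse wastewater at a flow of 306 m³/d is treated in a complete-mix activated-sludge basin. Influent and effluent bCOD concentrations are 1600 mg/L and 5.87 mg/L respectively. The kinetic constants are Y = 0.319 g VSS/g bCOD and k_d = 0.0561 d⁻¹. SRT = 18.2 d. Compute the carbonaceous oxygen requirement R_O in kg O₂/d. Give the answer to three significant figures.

R_O ≈ 378 kg O₂/d

Correct the yield for decay: Y_obs = Y/(1 + k_d θ_c) = 0.319 / (1 + 0.0561 × 18.2) = 0.319 / 2.021 = 0.1578.
Substrate removed = Q·(S₀ − S) = 306 m³/d × (1600 − 5.87) g/m³ = 4.88×10^5 g/d = 487.8 kg/d.
Biomass synthesised: P_X = Y_obs × 487.8 = 77.00 kg VSS/d.
R_O = Q·(S₀ − S) − 1.42·P_X = 487.8 − 1.42 × 77.00 = 378.5 kg O₂/d.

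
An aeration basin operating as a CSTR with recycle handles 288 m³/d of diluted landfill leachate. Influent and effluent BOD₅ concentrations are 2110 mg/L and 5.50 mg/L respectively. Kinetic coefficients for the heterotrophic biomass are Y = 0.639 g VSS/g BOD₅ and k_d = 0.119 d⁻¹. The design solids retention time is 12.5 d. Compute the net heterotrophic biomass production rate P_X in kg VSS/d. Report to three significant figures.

The observed yield is Y_obs = Y/(1 + k_d·θ_c) = 0.639 / (1 + 0.119 × 12.5) = 0.639 / 2.487 = 0.2569 g VSS per g BOD₅ removed.
Q·(S₀ − S) = 288 × (2110 − 5.50) × 10⁻³ = 606.1 kg/d removed.
So the net sludge growth is P_X = 0.2569 × 606.1 = 155.7 kg VSS/d.

P_X ≈ 156 kg VSS/d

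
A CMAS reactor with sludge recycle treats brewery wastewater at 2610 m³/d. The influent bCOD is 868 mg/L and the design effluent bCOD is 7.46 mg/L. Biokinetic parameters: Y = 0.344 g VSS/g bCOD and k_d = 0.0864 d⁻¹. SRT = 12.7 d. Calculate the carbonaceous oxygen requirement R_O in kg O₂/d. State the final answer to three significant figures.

Y_obs = Y / (1 + k_d θ_c) = 0.344 / (1 + 0.0864 × 12.7) = 0.344 / 2.097 = 0.1640.
ΔS = 868 − 7.46 = 860.5 mg/L, so the substrate removal rate is 2610 × 860.5/1000 = 2246 kg bCOD/d.
Net sludge production P_X = 0.1640 × 2246 = 368.4 kg VSS/d.
R_O = Q·ΔS − 1.42 P_X = 2246 − 523.1 = 1723 kg O₂/d.

R_O ≈ 1720 kg O₂/d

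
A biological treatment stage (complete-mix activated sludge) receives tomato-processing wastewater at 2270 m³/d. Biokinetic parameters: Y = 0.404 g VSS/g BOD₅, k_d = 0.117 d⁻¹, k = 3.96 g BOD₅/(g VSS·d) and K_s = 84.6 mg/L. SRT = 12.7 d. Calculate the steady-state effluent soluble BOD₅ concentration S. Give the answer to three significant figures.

S ≈ 11.8 mg/L

For a completely mixed reactor with recycle the Lawrence–McCarty relation gives S = K_s·(1 + k_d·θ_c) / [θ_c·(Y·k − k_d) − 1] = 84.6 × (1 + 0.117 × 12.7) / [12.7 × (0.404 × 3.96 − 0.117) − 1] = 210.3 / 17.83 = 11.79 mg/L.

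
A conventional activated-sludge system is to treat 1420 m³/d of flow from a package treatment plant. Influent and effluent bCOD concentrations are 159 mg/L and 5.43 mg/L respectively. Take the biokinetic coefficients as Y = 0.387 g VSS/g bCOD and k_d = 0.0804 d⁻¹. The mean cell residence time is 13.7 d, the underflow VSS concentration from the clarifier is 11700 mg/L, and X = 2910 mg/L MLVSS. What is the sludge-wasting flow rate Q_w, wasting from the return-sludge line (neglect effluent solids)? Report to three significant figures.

Q_w ≈ 3.43 m³/d

Steady-state biomass mass balance: V·X·(1 + k_d·θ_c) = Y·Q·(S₀ − S)·θ_c, so V = 0.387 × 1420 × (159 − 5.43) × 13.7 / [2910 × (1 + 0.0804 × 13.7)] = 1.16×10^6 / 6115 = 189.1 m³.
Q_w = (V·X)/(θ_c X_r) = 189.1 × 2910 / (13.7 × 11700) = 3.432 m³/d.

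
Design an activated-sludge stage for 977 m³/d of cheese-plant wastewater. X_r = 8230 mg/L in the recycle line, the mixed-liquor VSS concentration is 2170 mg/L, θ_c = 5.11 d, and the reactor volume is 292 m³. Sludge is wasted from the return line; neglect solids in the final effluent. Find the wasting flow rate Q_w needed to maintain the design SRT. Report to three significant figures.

Wasting from the return line (neglecting effluent solids): Q_w = V·X / (θ_c·X_r) = 292.0 × 2170 / (5.11 × 8230) = 15.07 m³/d.

Q_w ≈ 15.1 m³/d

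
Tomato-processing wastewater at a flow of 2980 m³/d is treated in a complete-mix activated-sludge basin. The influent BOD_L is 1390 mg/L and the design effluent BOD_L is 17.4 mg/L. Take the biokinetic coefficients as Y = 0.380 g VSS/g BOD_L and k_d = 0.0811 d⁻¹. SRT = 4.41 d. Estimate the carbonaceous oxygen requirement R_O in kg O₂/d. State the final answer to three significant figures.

Observed yield with endogenous decay: Y_obs = Y / (1 + k_d·θ_c) = 0.380 / (1 + 0.0811 × 4.41) = 0.380 / 1.358 = 0.2799 g VSS/g BOD_L.
Mass of BOD_L removed per day: Q(S₀ − S) = 2980 × 1373 g/m³ = 4090 kg/d.
Net sludge production P_X = 0.2799 × 4090 = 1145 kg VSS/d.
Carbonaceous O₂ demand = substrate oxidised − cell-mass equivalent = 4090 − 1.42 × 1145 = 2465 kg O₂/d.

R_O ≈ 2460 kg O₂/d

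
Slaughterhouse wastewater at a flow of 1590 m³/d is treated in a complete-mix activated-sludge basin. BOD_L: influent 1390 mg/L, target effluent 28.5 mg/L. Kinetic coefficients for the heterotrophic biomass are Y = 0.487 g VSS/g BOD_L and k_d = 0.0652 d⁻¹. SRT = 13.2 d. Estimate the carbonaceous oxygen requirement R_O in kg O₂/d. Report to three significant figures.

R_O ≈ 1360 kg O₂/d

Y_obs = Y / (1 + k_d θ_c) = 0.487 / (1 + 0.0652 × 13.2) = 0.487 / 1.861 = 0.2617.
Q·(S₀ − S) = 1590 × (1390 − 28.5) × 10⁻³ = 2165 kg/d removed.
Net sludge production P_X = 0.2617 × 2165 = 566.6 kg VSS/d.
Carbonaceous O₂ demand = substrate oxidised − cell-mass equivalent = 2165 − 1.42 × 566.6 = 1360 kg O₂/d.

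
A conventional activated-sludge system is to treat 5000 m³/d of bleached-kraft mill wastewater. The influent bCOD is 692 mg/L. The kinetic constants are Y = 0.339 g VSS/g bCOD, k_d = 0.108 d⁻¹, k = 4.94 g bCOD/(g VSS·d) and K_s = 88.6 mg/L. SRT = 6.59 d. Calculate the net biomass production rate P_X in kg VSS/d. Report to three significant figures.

From the Monod/SRT balance for a CMAS, S = K_s·(1+k_d θ_c)/[θ_c·(Y k − k_d) − 1] = 88.6 × (1 + 0.108 × 6.59) / [6.59 × (0.339 × 4.94 − 0.108) − 1] = 151.7 / 9.324 = 16.26 mg/L.
Observed yield with endogenous decay: Y_obs = Y / (1 + k_d·θ_c) = 0.339 / (1 + 0.108 × 6.59) = 0.339 / 1.712 = 0.1980 g VSS/g bCOD.
Mass of bCOD removed per day: Q(S₀ − S) = 5000 × 675.7 g/m³ = 3378 kg/d.
So the net sludge growth is P_X = 0.1980 × 3378 = 669.1 kg VSS/d.

P_X ≈ 669 kg VSS/d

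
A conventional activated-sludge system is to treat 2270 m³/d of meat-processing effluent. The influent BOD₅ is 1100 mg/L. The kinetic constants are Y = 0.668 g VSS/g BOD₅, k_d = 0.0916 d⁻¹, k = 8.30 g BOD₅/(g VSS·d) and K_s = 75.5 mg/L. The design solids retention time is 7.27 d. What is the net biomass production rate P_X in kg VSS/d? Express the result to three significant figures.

For a completely mixed reactor with recycle the Lawrence–McCarty relation gives S = K_s·(1 + k_d·θ_c) / [θ_c·(Y·k − k_d) − 1] = 75.5 × (1 + 0.0916 × 7.27) / [7.27 × (0.668 × 8.30 − 0.0916) − 1] = 125.8 / 38.64 = 3.255 mg/L.
The observed yield is Y_obs = Y/(1 + k_d·θ_c) = 0.668 / (1 + 0.0916 × 7.27) = 0.668 / 1.666 = 0.4010 g VSS per g BOD₅ removed.
ΔS = 1100 − 3.25 = 1097 mg/L, so the substrate removal rate is 2270 × 1097/1000 = 2490 kg BOD₅/d.
Biomass produced: P_X = Y_obs·Q·ΔS = 0.4010 × 2490 ≈ 998.3 kg VSS/d.

P_X ≈ 998 kg VSS/d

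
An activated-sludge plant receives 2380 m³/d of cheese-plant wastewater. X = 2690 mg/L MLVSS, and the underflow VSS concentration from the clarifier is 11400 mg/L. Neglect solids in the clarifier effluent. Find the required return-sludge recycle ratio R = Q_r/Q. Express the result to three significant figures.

Mass balance around the secondary clarifier (neglecting effluent solids): R = X / (X_r − X) = 2690 / (11400 − 2690) = 0.3088.

R ≈ 0.309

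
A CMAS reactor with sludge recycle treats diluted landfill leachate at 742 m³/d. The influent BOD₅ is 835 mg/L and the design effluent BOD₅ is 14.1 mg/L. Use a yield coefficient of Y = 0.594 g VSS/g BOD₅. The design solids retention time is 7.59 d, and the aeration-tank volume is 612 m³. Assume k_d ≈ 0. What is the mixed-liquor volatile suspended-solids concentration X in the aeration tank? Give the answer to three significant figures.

Without decay, X = Y Q (S₀−S) θ_c / V = 0.594 × 742 × (835 − 14.1) × 7.59 / 612 = 4487 mg/L.

X ≈ 4490 mg/L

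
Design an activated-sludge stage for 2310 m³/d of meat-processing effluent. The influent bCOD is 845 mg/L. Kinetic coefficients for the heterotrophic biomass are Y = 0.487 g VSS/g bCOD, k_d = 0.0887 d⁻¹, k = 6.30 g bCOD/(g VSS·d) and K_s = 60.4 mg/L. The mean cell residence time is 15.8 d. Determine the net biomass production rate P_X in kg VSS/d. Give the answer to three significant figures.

From the Monod/SRT balance for a CMAS, S = K_s·(1+k_d θ_c)/[θ_c·(Y k − k_d) − 1] = 60.4 × (1 + 0.0887 × 15.8) / [15.8 × (0.487 × 6.30 − 0.0887) − 1] = 145.0 / 46.07 = 3.148 mg/L.
Correct the yield for decay: Y_obs = Y/(1 + k_d θ_c) = 0.487 / (1 + 0.0887 × 15.8) = 0.487 / 2.401 = 0.2028.
Mass of bCOD removed per day: Q(S₀ − S) = 2310 × 841.9 g/m³ = 1945 kg/d.
P_X = Y_obs · Q(S₀ − S) = 0.2028 × 1945 = 394.4 kg VSS/d.

P_X ≈ 394 kg VSS/d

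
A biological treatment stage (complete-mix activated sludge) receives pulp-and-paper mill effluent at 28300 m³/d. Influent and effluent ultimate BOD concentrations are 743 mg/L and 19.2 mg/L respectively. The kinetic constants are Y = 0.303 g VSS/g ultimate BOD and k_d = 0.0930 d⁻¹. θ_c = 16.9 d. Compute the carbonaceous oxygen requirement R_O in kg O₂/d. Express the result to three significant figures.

R_O ≈ 17100 kg O₂/d

Y_obs = Y / (1 + k_d θ_c) = 0.303 / (1 + 0.0930 × 16.9) = 0.303 / 2.572 = 0.1178.
ΔS = 743 − 19.2 = 723.8 mg/L, so the substrate removal rate is 28300 × 723.8/1000 = 20484 kg ultimate BOD/d.
Net sludge production P_X = 0.1178 × 20484 = 2413 kg VSS/d.
R_O = Q·ΔS − 1.42 P_X = 20484 − 3427 = 17057 kg O₂/d.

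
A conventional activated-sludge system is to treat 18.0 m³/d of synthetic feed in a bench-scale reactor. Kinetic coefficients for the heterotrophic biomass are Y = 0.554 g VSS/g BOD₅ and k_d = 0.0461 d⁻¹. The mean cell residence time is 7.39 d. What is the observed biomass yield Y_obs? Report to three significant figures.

Correct the yield for decay: Y_obs = Y/(1 + k_d θ_c) = 0.554 / (1 + 0.0461 × 7.39) = 0.554 / 1.341 = 0.4132.

Y_obs ≈ 0.413 g VSS/g BOD₅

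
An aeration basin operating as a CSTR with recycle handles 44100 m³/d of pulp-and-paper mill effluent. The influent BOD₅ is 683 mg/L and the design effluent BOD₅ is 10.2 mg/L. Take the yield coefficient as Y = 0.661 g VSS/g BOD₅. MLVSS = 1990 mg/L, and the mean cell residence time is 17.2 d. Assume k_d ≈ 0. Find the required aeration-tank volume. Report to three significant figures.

V ≈ 170000 m³

Biomass mass balance (decay neglected): V·X = Y·Q·(S₀ − S)·θ_c, so V = 0.661 × 44100 × (683 − 10.2) × 17.2 / 1990 = 169512 m³.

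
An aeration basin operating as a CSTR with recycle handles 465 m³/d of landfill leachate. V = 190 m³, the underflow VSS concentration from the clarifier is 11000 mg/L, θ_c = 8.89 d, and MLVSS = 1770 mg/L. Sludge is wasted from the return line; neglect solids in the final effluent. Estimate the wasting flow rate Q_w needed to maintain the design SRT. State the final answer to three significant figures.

Q_w ≈ 3.44 m³/d

Wasting from the return line (neglecting effluent solids): Q_w = V·X / (θ_c·X_r) = 190.0 × 1770 / (8.89 × 11000) = 3.439 m³/d.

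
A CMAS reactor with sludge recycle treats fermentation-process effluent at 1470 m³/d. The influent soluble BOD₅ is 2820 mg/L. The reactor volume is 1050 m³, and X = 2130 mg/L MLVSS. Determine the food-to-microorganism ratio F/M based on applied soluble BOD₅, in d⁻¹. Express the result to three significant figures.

F/M ≈ 1.85 d⁻¹

F/M = applied load / biomass = Q·S₀/(V·X) = 1470 × 2820 / (1050 × 2130) = 1.854 d⁻¹.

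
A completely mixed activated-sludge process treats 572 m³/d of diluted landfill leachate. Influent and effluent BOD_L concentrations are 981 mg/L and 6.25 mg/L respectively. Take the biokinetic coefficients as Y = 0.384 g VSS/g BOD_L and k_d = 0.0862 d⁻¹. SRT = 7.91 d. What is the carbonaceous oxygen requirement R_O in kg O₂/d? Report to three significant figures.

Correct the yield for decay: Y_obs = Y/(1 + k_d θ_c) = 0.384 / (1 + 0.0862 × 7.91) = 0.384 / 1.682 = 0.2283.
Mass of BOD_L removed per day: Q(S₀ − S) = 572 × 974.8 g/m³ = 557.6 kg/d.
P_X = Y_obs·Q·(S₀ − S) = 0.2283 × 557.6 = 127.3 kg VSS/d.
R_O = Q·ΔS − 1.42 P_X = 557.6 − 180.8 = 376.8 kg O₂/d.

R_O ≈ 377 kg O₂/d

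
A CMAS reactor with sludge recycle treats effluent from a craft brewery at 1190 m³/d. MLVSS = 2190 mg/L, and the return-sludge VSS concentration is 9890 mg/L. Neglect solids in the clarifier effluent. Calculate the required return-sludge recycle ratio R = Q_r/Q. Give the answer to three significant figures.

R ≈ 0.284

Solids balance on the clarifier gives (1+R)X = R·X_r, so R = X/(X_r − X) = 2190 / (9890 − 2190) = 0.2844.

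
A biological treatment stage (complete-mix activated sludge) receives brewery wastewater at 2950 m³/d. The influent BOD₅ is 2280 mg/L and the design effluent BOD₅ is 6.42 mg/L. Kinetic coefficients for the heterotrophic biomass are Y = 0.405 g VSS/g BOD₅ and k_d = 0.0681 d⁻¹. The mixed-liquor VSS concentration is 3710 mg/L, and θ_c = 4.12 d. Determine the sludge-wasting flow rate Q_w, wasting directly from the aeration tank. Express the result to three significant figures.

Rearranging the biomass balance for a CMAS with decay, V = Y·Q·ΔS·θ_c / [X·(1+k_d θ_c)] = 0.405 × 2950 × (2280 − 6.42) × 4.12 / [3710 × (1 + 0.0681 × 4.12)] = 1.12×10^7 / 4751 = 2356 m³.
With mixed-liquor wasting, θ_c = V/Q_w, so Q_w = V/θ_c = 2356/4.12 = 571.8 m³/d.

Q_w ≈ 572 m³/d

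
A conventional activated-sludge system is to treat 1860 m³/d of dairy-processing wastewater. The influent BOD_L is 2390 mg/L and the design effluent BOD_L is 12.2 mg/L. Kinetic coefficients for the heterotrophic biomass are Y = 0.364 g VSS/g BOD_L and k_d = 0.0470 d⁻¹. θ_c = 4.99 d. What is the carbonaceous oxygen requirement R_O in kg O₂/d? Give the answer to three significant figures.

Observed yield with endogenous decay: Y_obs = Y / (1 + k_d·θ_c) = 0.364 / (1 + 0.0470 × 4.99) = 0.364 / 1.235 = 0.2948 g VSS/g BOD_L.
Q·(S₀ − S) = 1860 × (2390 − 12.2) × 10⁻³ = 4423 kg/d removed.
P_X = Y_obs·Q·(S₀ − S) = 0.2948 × 4423 = 1304 kg VSS/d.
R_O = Q·(S₀ − S) − 1.42·P_X = 4423 − 1.42 × 1304 = 2571 kg O₂/d.

R_O ≈ 2570 kg O₂/d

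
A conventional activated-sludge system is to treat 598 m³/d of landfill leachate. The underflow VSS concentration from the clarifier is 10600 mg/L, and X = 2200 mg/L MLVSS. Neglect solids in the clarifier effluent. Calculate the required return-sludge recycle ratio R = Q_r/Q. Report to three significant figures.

Mass balance around the secondary clarifier (neglecting effluent solids): R = X / (X_r − X) = 2200 / (10600 − 2200) = 0.2619.

R ≈ 0.262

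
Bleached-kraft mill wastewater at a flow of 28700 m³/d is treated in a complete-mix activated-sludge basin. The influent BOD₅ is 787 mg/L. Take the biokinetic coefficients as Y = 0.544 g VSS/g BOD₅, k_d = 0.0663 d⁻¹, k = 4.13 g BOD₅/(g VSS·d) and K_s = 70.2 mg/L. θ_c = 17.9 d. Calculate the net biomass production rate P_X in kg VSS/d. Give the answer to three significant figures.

P_X ≈ 5590 kg VSS/d

For a completely mixed reactor with recycle the Lawrence–McCarty relation gives S = K_s·(1 + k_d·θ_c) / [θ_c·(Y·k − k_d) − 1] = 70.2 × (1 + 0.0663 × 17.9) / [17.9 × (0.544 × 4.13 − 0.0663) − 1] = 153.5 / 38.03 = 4.037 mg/L.
Correct the yield for decay: Y_obs = Y/(1 + k_d θ_c) = 0.544 / (1 + 0.0663 × 17.9) = 0.544 / 2.187 = 0.2488.
ΔS = 787 − 4.04 = 783.0 mg/L, so the substrate removal rate is 28700 × 783.0/1000 = 22471 kg BOD₅/d.
Net biomass production P_X = Y_obs × Q·(S₀ − S) = 0.2488 × 22471 = 5590 kg VSS/d.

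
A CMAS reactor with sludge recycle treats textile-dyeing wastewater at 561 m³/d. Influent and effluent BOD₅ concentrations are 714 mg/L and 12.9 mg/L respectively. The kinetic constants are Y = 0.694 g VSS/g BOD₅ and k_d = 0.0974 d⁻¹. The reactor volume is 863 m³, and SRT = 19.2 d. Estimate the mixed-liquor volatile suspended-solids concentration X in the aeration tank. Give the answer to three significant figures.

X ≈ 2120 mg/L

Solving the biomass balance for X: X = Y Q (S₀−S) θ_c / [V (1+k_d θ_c)] = 0.694 × 561 × (714 − 12.9) × 19.2 / [863 × (1 + 0.0974 × 19.2)] = 2116 mg/L.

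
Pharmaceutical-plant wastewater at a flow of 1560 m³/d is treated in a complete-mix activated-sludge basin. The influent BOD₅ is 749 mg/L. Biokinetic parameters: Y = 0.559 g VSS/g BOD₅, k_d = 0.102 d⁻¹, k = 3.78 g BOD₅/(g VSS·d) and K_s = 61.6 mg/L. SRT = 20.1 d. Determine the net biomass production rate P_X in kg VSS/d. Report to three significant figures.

Effluent substrate depends only on kinetics and SRT: S = K_s(1 + k_d θ_c) / [θ_c(Yk − k_d) − 1] = 61.6 × (1 + 0.102 × 20.1) / [20.1 × (0.559 × 3.78 − 0.102) − 1] = 187.9 / 39.42 = 4.766 mg/L.
Observed yield with endogenous decay: Y_obs = Y / (1 + k_d·θ_c) = 0.559 / (1 + 0.102 × 20.1) = 0.559 / 3.050 = 0.1833 g VSS/g BOD₅.
Substrate removed = Q·(S₀ − S) = 1560 m³/d × (749 − 4.77) g/m³ = 1.16×10^6 g/d = 1161 kg/d.
Biomass produced: P_X = Y_obs·Q·ΔS = 0.1833 × 1161 ≈ 212.8 kg VSS/d.

P_X ≈ 213 kg VSS/d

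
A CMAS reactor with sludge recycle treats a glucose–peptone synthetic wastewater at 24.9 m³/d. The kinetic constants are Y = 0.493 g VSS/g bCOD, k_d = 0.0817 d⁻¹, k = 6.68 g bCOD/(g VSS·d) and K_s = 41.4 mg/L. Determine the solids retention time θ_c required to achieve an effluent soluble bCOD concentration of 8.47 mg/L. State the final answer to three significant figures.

At the target effluent, Y k S/(K_s+S) = 0.493×6.68×8.47/49.87 = 0.5593 d⁻¹.
1/θ_c = 0.5593 − 0.0817 = 0.4776 d⁻¹, so θ_c = 2.094 d.

θ_c ≈ 2.09 d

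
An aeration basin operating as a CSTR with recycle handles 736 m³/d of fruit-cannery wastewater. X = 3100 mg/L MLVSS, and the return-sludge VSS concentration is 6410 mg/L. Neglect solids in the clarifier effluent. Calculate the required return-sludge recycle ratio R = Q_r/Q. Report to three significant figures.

Mass balance around the secondary clarifier (neglecting effluent solids): R = X / (X_r − X) = 3100 / (6410 − 3100) = 0.9366.

R ≈ 0.937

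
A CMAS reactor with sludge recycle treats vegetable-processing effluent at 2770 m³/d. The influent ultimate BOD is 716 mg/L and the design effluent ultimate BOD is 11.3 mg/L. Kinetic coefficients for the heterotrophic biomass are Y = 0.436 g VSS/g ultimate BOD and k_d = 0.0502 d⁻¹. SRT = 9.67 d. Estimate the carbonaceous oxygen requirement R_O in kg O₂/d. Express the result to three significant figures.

R_O ≈ 1140 kg O₂/d

The observed yield is Y_obs = Y/(1 + k_d·θ_c) = 0.436 / (1 + 0.0502 × 9.67) = 0.436 / 1.485 = 0.2935 g VSS per g ultimate BOD removed.
Mass of ultimate BOD removed per day: Q(S₀ − S) = 2770 × 704.7 g/m³ = 1952 kg/d.
Biomass synthesised: P_X = Y_obs × 1952 = 573.0 kg VSS/d.
Carbonaceous O₂ demand = substrate oxidised − cell-mass equivalent = 1952 − 1.42 × 573.0 = 1138 kg O₂/d.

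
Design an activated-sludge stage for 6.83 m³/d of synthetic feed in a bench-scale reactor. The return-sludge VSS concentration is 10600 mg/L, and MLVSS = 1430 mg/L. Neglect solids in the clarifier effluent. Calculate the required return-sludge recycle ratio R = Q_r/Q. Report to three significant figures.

R ≈ 0.156

Solids balance on the clarifier gives (1+R)X = R·X_r, so R = X/(X_r − X) = 1430 / (10600 − 1430) = 0.1559.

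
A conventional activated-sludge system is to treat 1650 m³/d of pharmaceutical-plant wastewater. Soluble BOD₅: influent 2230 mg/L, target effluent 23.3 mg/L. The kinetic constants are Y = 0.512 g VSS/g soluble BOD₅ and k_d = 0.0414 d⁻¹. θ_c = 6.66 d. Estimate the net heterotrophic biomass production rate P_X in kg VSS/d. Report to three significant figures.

Observed yield with endogenous decay: Y_obs = Y / (1 + k_d·θ_c) = 0.512 / (1 + 0.0414 × 6.66) = 0.512 / 1.276 = 0.4013 g VSS/g soluble BOD₅.
Substrate removed = Q·(S₀ − S) = 1650 m³/d × (2230 − 23.3) g/m³ = 3.64×10^6 g/d = 3641 kg/d.
So the net sludge growth is P_X = 0.4013 × 3641 = 1461 kg VSS/d.

P_X ≈ 1460 kg VSS/d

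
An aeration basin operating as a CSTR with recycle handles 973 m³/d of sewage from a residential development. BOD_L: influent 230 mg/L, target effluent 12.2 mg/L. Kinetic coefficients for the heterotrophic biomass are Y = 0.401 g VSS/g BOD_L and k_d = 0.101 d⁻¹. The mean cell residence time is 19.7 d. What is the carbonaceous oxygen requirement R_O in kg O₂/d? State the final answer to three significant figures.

R_O ≈ 172 kg O₂/d

Correct the yield for decay: Y_obs = Y/(1 + k_d θ_c) = 0.401 / (1 + 0.101 × 19.7) = 0.401 / 2.990 = 0.1341.
ΔS = 230 − 12.2 = 217.8 mg/L, so the substrate removal rate is 973 × 217.8/1000 = 211.9 kg BOD_L/d.
P_X = Y_obs·Q·(S₀ − S) = 0.1341 × 211.9 = 28.42 kg VSS/d.
Carbonaceous O₂ demand = substrate oxidised − cell-mass equivalent = 211.9 − 1.42 × 28.42 = 171.6 kg O₂/d.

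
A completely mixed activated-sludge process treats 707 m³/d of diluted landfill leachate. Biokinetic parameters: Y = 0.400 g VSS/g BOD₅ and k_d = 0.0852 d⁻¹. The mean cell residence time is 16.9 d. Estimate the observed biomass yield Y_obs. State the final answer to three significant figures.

Observed yield with endogenous decay: Y_obs = Y / (1 + k_d·θ_c) = 0.400 / (1 + 0.0852 × 16.9) = 0.400 / 2.440 = 0.1639 g VSS/g BOD₅.

Y_obs ≈ 0.164 g VSS/g BOD₅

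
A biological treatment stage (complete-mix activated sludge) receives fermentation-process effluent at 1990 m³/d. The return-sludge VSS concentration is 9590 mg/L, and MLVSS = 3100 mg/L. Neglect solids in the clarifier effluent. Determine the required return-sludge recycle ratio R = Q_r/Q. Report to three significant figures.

Solids balance on the clarifier gives (1+R)X = R·X_r, so R = X/(X_r − X) = 3100 / (9590 − 3100) = 0.4777.

R ≈ 0.478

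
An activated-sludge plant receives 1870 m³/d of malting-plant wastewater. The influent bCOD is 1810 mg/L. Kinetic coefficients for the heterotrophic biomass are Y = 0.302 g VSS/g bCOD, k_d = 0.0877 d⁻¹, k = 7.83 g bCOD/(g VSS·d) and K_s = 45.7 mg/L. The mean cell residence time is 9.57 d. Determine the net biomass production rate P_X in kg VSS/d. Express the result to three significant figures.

For a completely mixed reactor with recycle the Lawrence–McCarty relation gives S = K_s·(1 + k_d·θ_c) / [θ_c·(Y·k − k_d) − 1] = 45.7 × (1 + 0.0877 × 9.57) / [9.57 × (0.302 × 7.83 − 0.0877) − 1] = 84.06 / 20.79 = 4.043 mg/L.
Observed yield with endogenous decay: Y_obs = Y / (1 + k_d·θ_c) = 0.302 / (1 + 0.0877 × 9.57) = 0.302 / 1.839 = 0.1642 g VSS/g bCOD.
Q·(S₀ − S) = 1870 × (1810 − 4.04) × 10⁻³ = 3377 kg/d removed.
Biomass produced: P_X = Y_obs·Q·ΔS = 0.1642 × 3377 ≈ 554.5 kg VSS/d.

P_X ≈ 555 kg VSS/d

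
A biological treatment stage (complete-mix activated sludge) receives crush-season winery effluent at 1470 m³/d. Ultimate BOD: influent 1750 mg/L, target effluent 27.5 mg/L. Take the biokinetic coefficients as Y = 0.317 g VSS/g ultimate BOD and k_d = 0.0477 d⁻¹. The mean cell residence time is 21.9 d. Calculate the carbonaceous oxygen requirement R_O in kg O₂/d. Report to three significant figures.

Correct the yield for decay: Y_obs = Y/(1 + k_d θ_c) = 0.317 / (1 + 0.0477 × 21.9) = 0.317 / 2.045 = 0.1550.
Substrate removed = Q·(S₀ − S) = 1470 m³/d × (1750 − 27.5) g/m³ = 2.53×10^6 g/d = 2532 kg/d.
Net sludge production P_X = 0.1550 × 2532 = 392.6 kg VSS/d.
R_O = Q·ΔS − 1.42 P_X = 2532 − 557.5 = 1975 kg O₂/d.

R_O ≈ 1970 kg O₂/d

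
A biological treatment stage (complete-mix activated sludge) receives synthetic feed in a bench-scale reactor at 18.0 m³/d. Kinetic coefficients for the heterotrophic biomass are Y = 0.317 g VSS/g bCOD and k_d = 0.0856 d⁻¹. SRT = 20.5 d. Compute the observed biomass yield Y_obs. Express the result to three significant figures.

Y_obs ≈ 0.115 g VSS/g bCOD

The observed yield is Y_obs = Y/(1 + k_d·θ_c) = 0.317 / (1 + 0.0856 × 20.5) = 0.317 / 2.755 = 0.1151 g VSS per g bCOD removed.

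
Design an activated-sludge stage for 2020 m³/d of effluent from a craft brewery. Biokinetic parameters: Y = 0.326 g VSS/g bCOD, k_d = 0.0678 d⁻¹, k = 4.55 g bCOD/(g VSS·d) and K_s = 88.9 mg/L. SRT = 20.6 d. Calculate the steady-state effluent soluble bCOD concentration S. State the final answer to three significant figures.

S ≈ 7.57 mg/L

For a completely mixed reactor with recycle the Lawrence–McCarty relation gives S = K_s·(1 + k_d·θ_c) / [θ_c·(Y·k − k_d) − 1] = 88.9 × (1 + 0.0678 × 20.6) / [20.6 × (0.326 × 4.55 − 0.0678) − 1] = 213.1 / 28.16 = 7.566 mg/L.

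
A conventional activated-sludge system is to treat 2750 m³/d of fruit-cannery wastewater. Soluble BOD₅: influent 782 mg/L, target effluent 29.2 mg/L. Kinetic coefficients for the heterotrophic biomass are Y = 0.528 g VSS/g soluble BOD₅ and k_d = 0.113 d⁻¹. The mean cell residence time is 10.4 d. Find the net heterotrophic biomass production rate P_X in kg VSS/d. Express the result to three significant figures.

P_X ≈ 503 kg VSS/d

Y_obs = Y / (1 + k_d θ_c) = 0.528 / (1 + 0.113 × 10.4) = 0.528 / 2.175 = 0.2427.
ΔS = 782 − 29.2 = 752.8 mg/L, so the substrate removal rate is 2750 × 752.8/1000 = 2070 kg soluble BOD₅/d.
P_X = Y_obs · Q(S₀ − S) = 0.2427 × 2070 = 502.5 kg VSS/d.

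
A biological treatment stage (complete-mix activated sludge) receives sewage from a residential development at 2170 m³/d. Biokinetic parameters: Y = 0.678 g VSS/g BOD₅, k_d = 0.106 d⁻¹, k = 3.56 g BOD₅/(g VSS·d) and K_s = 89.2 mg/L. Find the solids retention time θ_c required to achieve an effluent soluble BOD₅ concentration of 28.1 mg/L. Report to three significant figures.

θ_c ≈ 2.12 d

At the target effluent, Y k S/(K_s+S) = 0.678×3.56×28.1/117.3 = 0.5782 d⁻¹.
θ_c = 1/(μ − k_d) = 1/(0.5782 − 0.106) = 1/0.4722 = 2.118 d.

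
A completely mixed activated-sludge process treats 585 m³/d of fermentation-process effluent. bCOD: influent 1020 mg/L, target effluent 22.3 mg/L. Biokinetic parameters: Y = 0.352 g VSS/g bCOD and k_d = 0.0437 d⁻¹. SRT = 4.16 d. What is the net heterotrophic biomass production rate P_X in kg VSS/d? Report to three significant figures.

P_X ≈ 174 kg VSS/d

Y_obs = Y / (1 + k_d θ_c) = 0.352 / (1 + 0.0437 × 4.16) = 0.352 / 1.182 = 0.2979.
ΔS = 1020 − 22.3 = 997.7 mg/L, so the substrate removal rate is 585 × 997.7/1000 = 583.7 kg bCOD/d.
Biomass produced: P_X = Y_obs·Q·ΔS = 0.2979 × 583.7 ≈ 173.8 kg VSS/d.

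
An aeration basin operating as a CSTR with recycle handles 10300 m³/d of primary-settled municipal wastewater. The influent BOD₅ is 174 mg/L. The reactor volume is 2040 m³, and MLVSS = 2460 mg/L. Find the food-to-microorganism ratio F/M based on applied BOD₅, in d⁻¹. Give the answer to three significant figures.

F/M ≈ 0.357 d⁻¹

F/M = Q·S₀ / (V·X) = 10300 × 174 / (2040 × 2460) = 0.3571 g BOD₅·(g VSS·d)⁻¹.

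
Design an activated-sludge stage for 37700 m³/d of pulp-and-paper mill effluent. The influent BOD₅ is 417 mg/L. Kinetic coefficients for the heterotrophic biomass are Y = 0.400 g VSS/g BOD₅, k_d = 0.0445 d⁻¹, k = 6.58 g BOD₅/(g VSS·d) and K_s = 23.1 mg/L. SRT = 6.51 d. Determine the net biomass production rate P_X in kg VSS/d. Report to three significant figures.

P_X ≈ 4850 kg VSS/d

Effluent substrate depends only on kinetics and SRT: S = K_s(1 + k_d θ_c) / [θ_c(Yk − k_d) − 1] = 23.1 × (1 + 0.0445 × 6.51) / [6.51 × (0.400 × 6.58 − 0.0445) − 1] = 29.79 / 15.84 = 1.880 mg/L.
Y_obs = Y / (1 + k_d θ_c) = 0.400 / (1 + 0.0445 × 6.51) = 0.400 / 1.290 = 0.3102.
Mass of BOD₅ removed per day: Q(S₀ − S) = 37700 × 415.1 g/m³ = 15650 kg/d.
Biomass produced: P_X = Y_obs·Q·ΔS = 0.3102 × 15650 ≈ 4854 kg VSS/d.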